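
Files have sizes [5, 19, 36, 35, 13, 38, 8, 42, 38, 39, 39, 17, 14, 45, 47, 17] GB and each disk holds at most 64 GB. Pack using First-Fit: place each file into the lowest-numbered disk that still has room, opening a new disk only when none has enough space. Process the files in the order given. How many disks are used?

9 disks

Put 5 GB in disk 1; 59 GB remain.
Put 19 GB in disk 1; 40 GB remain.
Put 36 GB in disk 1; 4 GB remain.
Put 35 GB in disk 2; 29 GB remain.
Put 13 GB in disk 2; 16 GB remain.
Put 38 GB in disk 3; 26 GB remain.
Put 8 GB in disk 2; 8 GB remain.
Put 42 GB in disk 4; 22 GB remain.
Put 38 GB in disk 5; 26 GB remain.
Put 39 GB in disk 6; 25 GB remain.
Put 39 GB in disk 7; 25 GB remain.
Put 17 GB in disk 3; 9 GB remain.
Put 14 GB in disk 4; 8 GB remain.
Put 45 GB in disk 8; 19 GB remain.
Put 47 GB in disk 9; 17 GB remain.
Put 17 GB in disk 5; 9 GB remain.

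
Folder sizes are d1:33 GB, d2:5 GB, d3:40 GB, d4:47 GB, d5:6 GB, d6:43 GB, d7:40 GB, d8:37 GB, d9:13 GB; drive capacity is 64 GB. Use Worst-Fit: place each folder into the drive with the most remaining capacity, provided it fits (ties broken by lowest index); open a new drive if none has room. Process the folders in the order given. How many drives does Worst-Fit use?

d1 (33 GB) → drive 1 (remaining 31 GB)
d2 (5 GB) → drive 1 (remaining 26 GB)
d3 (40 GB) → drive 2 (remaining 24 GB)
d4 (47 GB) → drive 3 (remaining 17 GB)
d5 (6 GB) → drive 1 (remaining 20 GB)
d6 (43 GB) → drive 4 (remaining 21 GB)
d7 (40 GB) → drive 5 (remaining 24 GB)
d8 (37 GB) → drive 6 (remaining 27 GB)
d9 (13 GB) → drive 6 (remaining 14 GB)

6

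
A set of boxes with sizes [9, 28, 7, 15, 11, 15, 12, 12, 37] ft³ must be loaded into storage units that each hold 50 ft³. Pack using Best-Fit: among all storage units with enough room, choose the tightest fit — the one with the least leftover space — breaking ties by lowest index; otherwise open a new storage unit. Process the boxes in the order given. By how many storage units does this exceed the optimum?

1

Best-Fit: [9,28,7] [15,11,15] [12,12] [37] → 4 storage units.
Total size 146 ft³; any packing needs at least ⌈146/50⌉ = 3 storage units.
An optimal packing achieves that bound: [37,12] [28,15,7] [15,12,11,9] → 3 storage units.
Excess: 4 − 3 = 1.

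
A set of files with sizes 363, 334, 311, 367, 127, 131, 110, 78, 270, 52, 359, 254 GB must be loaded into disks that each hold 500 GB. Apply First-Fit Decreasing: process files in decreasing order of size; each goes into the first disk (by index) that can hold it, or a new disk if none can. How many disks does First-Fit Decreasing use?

7 disks

Sorted descending: 367, 363, 359, 334, 311, 270, 254, 131, 127, 110, 78, 52.
disk 1: place 367 GB, 133 GB left
disk 2: place 363 GB, 137 GB left
disk 3: place 359 GB, 141 GB left
disk 4: place 334 GB, 166 GB left
disk 5: place 311 GB, 189 GB left
disk 6: place 270 GB, 230 GB left
disk 7: place 254 GB, 246 GB left
disk 1: place 131 GB, 2 GB left
disk 2: place 127 GB, 10 GB left
disk 3: place 110 GB, 31 GB left
disk 4: place 78 GB, 88 GB left
disk 4: place 52 GB, 36 GB left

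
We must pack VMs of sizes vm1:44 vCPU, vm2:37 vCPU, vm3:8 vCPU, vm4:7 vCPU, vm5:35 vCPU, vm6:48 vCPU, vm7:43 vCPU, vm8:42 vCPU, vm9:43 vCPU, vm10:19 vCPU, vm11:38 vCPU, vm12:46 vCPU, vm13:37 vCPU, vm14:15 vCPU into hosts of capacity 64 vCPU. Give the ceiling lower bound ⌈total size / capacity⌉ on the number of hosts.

8

Total size = 44 + 37 + 8 + 7 + 35 + 48 + 43 + 42 + 43 + 19 + 38 + 46 + 37 + 15 = 462 vCPU.
⌈462 / 64⌉ = 8.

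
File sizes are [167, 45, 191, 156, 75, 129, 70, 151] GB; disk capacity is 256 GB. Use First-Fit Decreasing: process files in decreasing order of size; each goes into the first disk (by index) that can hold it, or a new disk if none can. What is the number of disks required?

5 disks

Sorted descending: 191, 167, 156, 151, 129, 75, 70, 45.
191 GB → disk 1 (remaining 65 GB)
167 GB → disk 2 (remaining 89 GB)
156 GB → disk 3 (remaining 100 GB)
151 GB → disk 4 (remaining 105 GB)
129 GB → disk 5 (remaining 127 GB)
75 GB → disk 2 (remaining 14 GB)
70 GB → disk 3 (remaining 30 GB)
45 GB → disk 1 (remaining 20 GB)
Final disks: [191,45] [167,75] [156,70] [151] [129].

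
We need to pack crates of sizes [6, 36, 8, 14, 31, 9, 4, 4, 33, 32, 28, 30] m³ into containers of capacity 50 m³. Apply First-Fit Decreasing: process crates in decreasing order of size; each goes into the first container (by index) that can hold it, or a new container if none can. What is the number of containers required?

6

Sorted descending: 36, 33, 32, 31, 30, 28, 14, 9, 8, 6, 4, 4.
Put 36 m³ in container 1; 14 m³ remain.
Put 33 m³ in container 2; 17 m³ remain.
Put 32 m³ in container 3; 18 m³ remain.
Put 31 m³ in container 4; 19 m³ remain.
Put 30 m³ in container 5; 20 m³ remain.
Put 28 m³ in container 6; 22 m³ remain.
Put 14 m³ in container 1; 0 m³ remain.
Put 9 m³ in container 2; 8 m³ remain.
Put 8 m³ in container 2; 0 m³ remain.
Put 6 m³ in container 3; 12 m³ remain.
Put 4 m³ in container 3; 8 m³ remain.
Put 4 m³ in container 3; 4 m³ remain.
Final containers: [36,14] [33,9,8] [32,6,4,4] [31] [30] [28].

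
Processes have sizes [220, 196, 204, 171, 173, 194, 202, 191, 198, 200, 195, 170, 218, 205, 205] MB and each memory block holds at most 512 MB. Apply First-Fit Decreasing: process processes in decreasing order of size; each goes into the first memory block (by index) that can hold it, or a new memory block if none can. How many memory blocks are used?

8

Sorted descending: 220, 218, 205, 205, 204, 202, 200, 198, 196, 195, 194, 191, 173, 171, 170.
memory block 1: place 220 MB, 292 MB left
memory block 1: place 218 MB, 74 MB left
memory block 2: place 205 MB, 307 MB left
memory block 2: place 205 MB, 102 MB left
memory block 3: place 204 MB, 308 MB left
memory block 3: place 202 MB, 106 MB left
memory block 4: place 200 MB, 312 MB left
memory block 4: place 198 MB, 114 MB left
memory block 5: place 196 MB, 316 MB left
memory block 5: place 195 MB, 121 MB left
memory block 6: place 194 MB, 318 MB left
memory block 6: place 191 MB, 127 MB left
memory block 7: place 173 MB, 339 MB left
memory block 7: place 171 MB, 168 MB left
memory block 8: place 170 MB, 342 MB left
Final memory blocks: [220,218] [205,205] [204,202] [200,198] [196,195] [194,191] [173,171] [170].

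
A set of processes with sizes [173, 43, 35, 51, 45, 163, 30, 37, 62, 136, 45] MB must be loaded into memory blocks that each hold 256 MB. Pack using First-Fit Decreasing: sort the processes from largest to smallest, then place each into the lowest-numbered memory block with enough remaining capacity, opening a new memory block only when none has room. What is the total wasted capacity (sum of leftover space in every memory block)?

204

Sorted descending: 173, 163, 136, 62, 51, 45, 45, 43, 37, 35, 30.
Put 173 MB in memory block 1; 83 MB remain.
Put 163 MB in memory block 2; 93 MB remain.
Put 136 MB in memory block 3; 120 MB remain.
Put 62 MB in memory block 1; 21 MB remain.
Put 51 MB in memory block 2; 42 MB remain.
Put 45 MB in memory block 3; 75 MB remain.
Put 45 MB in memory block 3; 30 MB remain.
Put 43 MB in memory block 4; 213 MB remain.
Put 37 MB in memory block 2; 5 MB remain.
Put 35 MB in memory block 4; 178 MB remain.
Put 30 MB in memory block 3; 0 MB remain.
4 memory blocks × 256 MB = 1024 MB; used 820 MB; unused 204 MB.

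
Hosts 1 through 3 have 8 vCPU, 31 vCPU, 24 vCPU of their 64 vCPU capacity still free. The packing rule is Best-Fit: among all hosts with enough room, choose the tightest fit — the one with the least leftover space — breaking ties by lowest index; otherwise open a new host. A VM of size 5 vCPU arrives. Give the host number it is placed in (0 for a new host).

1

Hosts with room: host 1 (8 vCPU), host 2 (31 vCPU), host 3 (24 vCPU).
Tightest fit is host 1 with 8 vCPU free.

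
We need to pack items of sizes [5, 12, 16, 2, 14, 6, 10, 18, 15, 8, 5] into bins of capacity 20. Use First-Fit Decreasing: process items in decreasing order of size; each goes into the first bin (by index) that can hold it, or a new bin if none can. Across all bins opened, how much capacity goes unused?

9

Sorted descending: 18, 16, 15, 14, 12, 10, 8, 6, 5, 5, 2.
Put 18 in bin 1; 2 remain.
Put 16 in bin 2; 4 remain.
Put 15 in bin 3; 5 remain.
Put 14 in bin 4; 6 remain.
Put 12 in bin 5; 8 remain.
Put 10 in bin 6; 10 remain.
Put 8 in bin 5; 0 remain.
Put 6 in bin 4; 0 remain.
Put 5 in bin 3; 0 remain.
Put 5 in bin 6; 5 remain.
Put 2 in bin 1; 0 remain.
6 bins × 20 = 120; used 111; unused 9.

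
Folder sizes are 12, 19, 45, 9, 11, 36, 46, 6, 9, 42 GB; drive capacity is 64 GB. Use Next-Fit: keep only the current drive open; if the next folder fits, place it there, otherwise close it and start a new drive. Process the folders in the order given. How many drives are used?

Put 12 GB in drive 1; 52 GB remain.
Put 19 GB in drive 1; 33 GB remain.
Put 45 GB in drive 2; 19 GB remain.
Put 9 GB in drive 2; 10 GB remain.
Put 11 GB in drive 3; 53 GB remain.
Put 36 GB in drive 3; 17 GB remain.
Put 46 GB in drive 4; 18 GB remain.
Put 6 GB in drive 4; 12 GB remain.
Put 9 GB in drive 4; 3 GB remain.
Put 42 GB in drive 5; 22 GB remain.
Final drives: [12,19] [45,9] [11,36] [46,6,9] [42].

5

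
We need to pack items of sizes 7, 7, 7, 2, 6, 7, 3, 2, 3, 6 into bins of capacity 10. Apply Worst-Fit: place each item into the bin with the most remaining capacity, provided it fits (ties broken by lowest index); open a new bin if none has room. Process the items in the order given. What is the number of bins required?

6 bins

bin 1: place 7, 3 left
bin 2: place 7, 3 left
bin 3: place 7, 3 left
bin 1: place 2, 1 left
bin 4: place 6, 4 left
bin 5: place 7, 3 left
bin 4: place 3, 1 left
bin 2: place 2, 1 left
bin 3: place 3, 0 left
bin 6: place 6, 4 left
Final bins: [7,2] [7,2] [7,3] [6,3] [7] [6].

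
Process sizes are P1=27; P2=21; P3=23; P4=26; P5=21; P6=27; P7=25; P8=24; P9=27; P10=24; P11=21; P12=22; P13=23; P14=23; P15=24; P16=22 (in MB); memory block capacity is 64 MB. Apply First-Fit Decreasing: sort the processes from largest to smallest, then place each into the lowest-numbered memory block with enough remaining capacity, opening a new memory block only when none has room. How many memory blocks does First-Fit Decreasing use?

Sorted descending: 27, 27, 27, 26, 25, 24, 24, 24, 23, 23, 23, 22, 22, 21, 21, 21.
Put 27 MB in memory block 1; 37 MB remain.
Put 27 MB in memory block 1; 10 MB remain.
Put 27 MB in memory block 2; 37 MB remain.
Put 26 MB in memory block 2; 11 MB remain.
Put 25 MB in memory block 3; 39 MB remain.
Put 24 MB in memory block 3; 15 MB remain.
Put 24 MB in memory block 4; 40 MB remain.
Put 24 MB in memory block 4; 16 MB remain.
Put 23 MB in memory block 5; 41 MB remain.
Put 23 MB in memory block 5; 18 MB remain.
Put 23 MB in memory block 6; 41 MB remain.
Put 22 MB in memory block 6; 19 MB remain.
Put 22 MB in memory block 7; 42 MB remain.
Put 21 MB in memory block 7; 21 MB remain.
Put 21 MB in memory block 7; 0 MB remain.
Put 21 MB in memory block 8; 43 MB remain.
Final memory blocks: [27,27] [27,26] [25,24] [24,24] [23,23] [23,22] [22,21,21] [21].

8 memory blocks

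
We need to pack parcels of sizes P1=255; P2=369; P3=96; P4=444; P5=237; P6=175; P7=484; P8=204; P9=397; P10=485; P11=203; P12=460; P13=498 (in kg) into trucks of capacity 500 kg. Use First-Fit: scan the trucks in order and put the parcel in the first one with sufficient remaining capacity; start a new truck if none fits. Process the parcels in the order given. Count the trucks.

Put P1 (255 kg) in truck 1; 245 kg remain.
Put P2 (369 kg) in truck 2; 131 kg remain.
Put P3 (96 kg) in truck 1; 149 kg remain.
Put P4 (444 kg) in truck 3; 56 kg remain.
Put P5 (237 kg) in truck 4; 263 kg remain.
Put P6 (175 kg) in truck 4; 88 kg remain.
Put P7 (484 kg) in truck 5; 16 kg remain.
Put P8 (204 kg) in truck 6; 296 kg remain.
Put P9 (397 kg) in truck 7; 103 kg remain.
Put P10 (485 kg) in truck 8; 15 kg remain.
Put P11 (203 kg) in truck 6; 93 kg remain.
Put P12 (460 kg) in truck 9; 40 kg remain.
Put P13 (498 kg) in truck 10; 2 kg remain.
Final trucks: [255,96] [369] [444] [237,175] [484] [204,203] [397] [485] [460] [498].

10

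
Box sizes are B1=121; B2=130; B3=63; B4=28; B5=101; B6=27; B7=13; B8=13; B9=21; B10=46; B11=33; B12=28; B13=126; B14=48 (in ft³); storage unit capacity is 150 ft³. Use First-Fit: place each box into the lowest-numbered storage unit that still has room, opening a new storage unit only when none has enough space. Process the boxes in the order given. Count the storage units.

6 storage units

Put B1 (121 ft³) in storage unit 1; 29 ft³ remain.
Put B2 (130 ft³) in storage unit 2; 20 ft³ remain.
Put B3 (63 ft³) in storage unit 3; 87 ft³ remain.
Put B4 (28 ft³) in storage unit 1; 1 ft³ remain.
Put B5 (101 ft³) in storage unit 4; 49 ft³ remain.
Put B6 (27 ft³) in storage unit 3; 60 ft³ remain.
Put B7 (13 ft³) in storage unit 2; 7 ft³ remain.
Put B8 (13 ft³) in storage unit 3; 47 ft³ remain.
Put B9 (21 ft³) in storage unit 3; 26 ft³ remain.
Put B10 (46 ft³) in storage unit 4; 3 ft³ remain.
Put B11 (33 ft³) in storage unit 5; 117 ft³ remain.
Put B12 (28 ft³) in storage unit 5; 89 ft³ remain.
Put B13 (126 ft³) in storage unit 6; 24 ft³ remain.
Put B14 (48 ft³) in storage unit 5; 41 ft³ remain.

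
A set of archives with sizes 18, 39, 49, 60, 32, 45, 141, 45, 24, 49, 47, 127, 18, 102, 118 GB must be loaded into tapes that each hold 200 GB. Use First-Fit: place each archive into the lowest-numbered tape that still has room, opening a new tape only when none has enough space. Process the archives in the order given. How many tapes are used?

18 GB → tape 1 (remaining 182 GB)
39 GB → tape 1 (remaining 143 GB)
49 GB → tape 1 (remaining 94 GB)
60 GB → tape 1 (remaining 34 GB)
32 GB → tape 1 (remaining 2 GB)
45 GB → tape 2 (remaining 155 GB)
141 GB → tape 2 (remaining 14 GB)
45 GB → tape 3 (remaining 155 GB)
24 GB → tape 3 (remaining 131 GB)
49 GB → tape 3 (remaining 82 GB)
47 GB → tape 3 (remaining 35 GB)
127 GB → tape 4 (remaining 73 GB)
18 GB → tape 3 (remaining 17 GB)
102 GB → tape 5 (remaining 98 GB)
118 GB → tape 6 (remaining 82 GB)
Final tapes: [18,39,49,60,32] [45,141] [45,24,49,47,18] [127] [102] [118].

6 tapes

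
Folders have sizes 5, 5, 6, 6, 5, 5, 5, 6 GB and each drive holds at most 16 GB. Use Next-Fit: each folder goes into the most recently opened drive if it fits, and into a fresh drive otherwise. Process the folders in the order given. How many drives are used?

drive 1: place 5 GB, 11 GB left
drive 1: place 5 GB, 6 GB left
drive 1: place 6 GB, 0 GB left
drive 2: place 6 GB, 10 GB left
drive 2: place 5 GB, 5 GB left
drive 2: place 5 GB, 0 GB left
drive 3: place 5 GB, 11 GB left
drive 3: place 6 GB, 5 GB left

3 drives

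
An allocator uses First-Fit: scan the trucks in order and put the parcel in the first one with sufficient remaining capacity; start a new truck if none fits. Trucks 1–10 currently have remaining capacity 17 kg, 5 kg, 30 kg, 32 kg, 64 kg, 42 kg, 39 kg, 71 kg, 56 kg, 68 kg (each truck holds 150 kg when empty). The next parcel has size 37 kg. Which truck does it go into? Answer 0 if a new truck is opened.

5

Trucks with room: truck 5 (64 kg), truck 6 (42 kg), truck 7 (39 kg), truck 8 (71 kg), truck 9 (56 kg), truck 10 (68 kg).
The first with room is truck 5.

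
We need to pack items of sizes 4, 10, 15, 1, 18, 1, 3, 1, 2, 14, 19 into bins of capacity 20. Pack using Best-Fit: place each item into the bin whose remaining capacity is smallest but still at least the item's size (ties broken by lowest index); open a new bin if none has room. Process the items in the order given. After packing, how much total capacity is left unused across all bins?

bin 1: place 4, 16 left
bin 1: place 10, 6 left
bin 2: place 15, 5 left
bin 2: place 1, 4 left
bin 3: place 18, 2 left
bin 3: place 1, 1 left
bin 2: place 3, 1 left
bin 2: place 1, 0 left
bin 1: place 2, 4 left
bin 4: place 14, 6 left
bin 5: place 19, 1 left
5 bins × 20 = 100; used 88; unused 12.

12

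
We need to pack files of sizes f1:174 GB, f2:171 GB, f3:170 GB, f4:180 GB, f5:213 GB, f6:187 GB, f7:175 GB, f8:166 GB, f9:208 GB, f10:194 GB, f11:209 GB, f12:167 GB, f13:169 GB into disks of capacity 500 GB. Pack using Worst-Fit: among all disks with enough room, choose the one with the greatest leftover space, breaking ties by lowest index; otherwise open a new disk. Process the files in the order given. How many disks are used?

Put f1 (174 GB) in disk 1; 326 GB remain.
Put f2 (171 GB) in disk 1; 155 GB remain.
Put f3 (170 GB) in disk 2; 330 GB remain.
Put f4 (180 GB) in disk 2; 150 GB remain.
Put f5 (213 GB) in disk 3; 287 GB remain.
Put f6 (187 GB) in disk 3; 100 GB remain.
Put f7 (175 GB) in disk 4; 325 GB remain.
Put f8 (166 GB) in disk 4; 159 GB remain.
Put f9 (208 GB) in disk 5; 292 GB remain.
Put f10 (194 GB) in disk 5; 98 GB remain.
Put f11 (209 GB) in disk 6; 291 GB remain.
Put f12 (167 GB) in disk 6; 124 GB remain.
Put f13 (169 GB) in disk 7; 331 GB remain.
Final disks: [174,171] [170,180] [213,187] [175,166] [208,194] [209,167] [169].

7 disks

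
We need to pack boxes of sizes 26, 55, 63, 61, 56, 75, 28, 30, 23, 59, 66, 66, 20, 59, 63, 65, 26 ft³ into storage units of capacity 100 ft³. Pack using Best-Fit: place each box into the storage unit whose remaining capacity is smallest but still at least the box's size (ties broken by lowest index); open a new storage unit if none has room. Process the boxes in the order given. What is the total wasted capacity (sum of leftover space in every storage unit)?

259

Put 26 ft³ in storage unit 1; 74 ft³ remain.
Put 55 ft³ in storage unit 1; 19 ft³ remain.
Put 63 ft³ in storage unit 2; 37 ft³ remain.
Put 61 ft³ in storage unit 3; 39 ft³ remain.
Put 56 ft³ in storage unit 4; 44 ft³ remain.
Put 75 ft³ in storage unit 5; 25 ft³ remain.
Put 28 ft³ in storage unit 2; 9 ft³ remain.
Put 30 ft³ in storage unit 3; 9 ft³ remain.
Put 23 ft³ in storage unit 5; 2 ft³ remain.
Put 59 ft³ in storage unit 6; 41 ft³ remain.
Put 66 ft³ in storage unit 7; 34 ft³ remain.
Put 66 ft³ in storage unit 8; 34 ft³ remain.
Put 20 ft³ in storage unit 7; 14 ft³ remain.
Put 59 ft³ in storage unit 9; 41 ft³ remain.
Put 63 ft³ in storage unit 10; 37 ft³ remain.
Put 65 ft³ in storage unit 11; 35 ft³ remain.
Put 26 ft³ in storage unit 8; 8 ft³ remain.
11 storage units × 100 ft³ = 1100 ft³; used 841 ft³; unused 259 ft³.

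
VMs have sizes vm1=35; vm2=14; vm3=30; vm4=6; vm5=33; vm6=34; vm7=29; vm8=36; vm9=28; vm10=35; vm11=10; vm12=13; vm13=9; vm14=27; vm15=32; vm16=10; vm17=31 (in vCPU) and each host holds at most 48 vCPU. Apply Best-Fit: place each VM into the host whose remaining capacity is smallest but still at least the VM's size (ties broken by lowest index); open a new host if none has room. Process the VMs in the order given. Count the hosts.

Put vm1 (35 vCPU) in host 1; 13 vCPU remain.
Put vm2 (14 vCPU) in host 2; 34 vCPU remain.
Put vm3 (30 vCPU) in host 2; 4 vCPU remain.
Put vm4 (6 vCPU) in host 1; 7 vCPU remain.
Put vm5 (33 vCPU) in host 3; 15 vCPU remain.
Put vm6 (34 vCPU) in host 4; 14 vCPU remain.
Put vm7 (29 vCPU) in host 5; 19 vCPU remain.
Put vm8 (36 vCPU) in host 6; 12 vCPU remain.
Put vm9 (28 vCPU) in host 7; 20 vCPU remain.
Put vm10 (35 vCPU) in host 8; 13 vCPU remain.
Put vm11 (10 vCPU) in host 6; 2 vCPU remain.
Put vm12 (13 vCPU) in host 8; 0 vCPU remain.
Put vm13 (9 vCPU) in host 4; 5 vCPU remain.
Put vm14 (27 vCPU) in host 9; 21 vCPU remain.
Put vm15 (32 vCPU) in host 10; 16 vCPU remain.
Put vm16 (10 vCPU) in host 3; 5 vCPU remain.
Put vm17 (31 vCPU) in host 11; 17 vCPU remain.
Final hosts: [35,6] [14,30] [33,10] [34,9] [29] [36,10] [28] [35,13] [27] [32] [31].

11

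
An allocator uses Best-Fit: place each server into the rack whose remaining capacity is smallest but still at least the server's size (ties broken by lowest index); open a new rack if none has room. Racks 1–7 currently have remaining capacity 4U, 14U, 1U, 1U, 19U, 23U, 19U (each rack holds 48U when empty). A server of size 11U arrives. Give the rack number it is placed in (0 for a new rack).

2

Racks with room: rack 2 (14U), rack 5 (19U), rack 6 (23U), rack 7 (19U).
Tightest fit is rack 2 with 14U free.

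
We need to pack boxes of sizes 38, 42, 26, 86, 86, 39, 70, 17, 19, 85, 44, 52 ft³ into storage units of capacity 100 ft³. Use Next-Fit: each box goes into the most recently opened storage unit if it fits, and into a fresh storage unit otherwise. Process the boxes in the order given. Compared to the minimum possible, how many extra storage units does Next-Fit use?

Next-Fit: [38,42] [26] [86] [86] [39] [70,17] [19] [85] [44,52] → 9 storage units.
Total size 604 ft³; any packing needs at least ⌈604/100⌉ = 7 storage units.
An optimal packing achieves that bound: [86] [86] [85] [70,26] [52,44] [42,39,19] [38,17] → 7 storage units.
Excess: 9 − 7 = 2.

2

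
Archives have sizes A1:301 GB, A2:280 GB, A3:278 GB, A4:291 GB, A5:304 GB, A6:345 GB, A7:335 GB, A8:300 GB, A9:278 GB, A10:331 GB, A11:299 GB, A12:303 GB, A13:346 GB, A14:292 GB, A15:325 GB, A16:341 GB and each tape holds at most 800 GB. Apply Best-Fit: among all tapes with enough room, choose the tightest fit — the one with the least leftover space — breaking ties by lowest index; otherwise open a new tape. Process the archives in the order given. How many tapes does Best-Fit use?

Put A1 (301 GB) in tape 1; 499 GB remain.
Put A2 (280 GB) in tape 1; 219 GB remain.
Put A3 (278 GB) in tape 2; 522 GB remain.
Put A4 (291 GB) in tape 2; 231 GB remain.
Put A5 (304 GB) in tape 3; 496 GB remain.
Put A6 (345 GB) in tape 3; 151 GB remain.
Put A7 (335 GB) in tape 4; 465 GB remain.
Put A8 (300 GB) in tape 4; 165 GB remain.
Put A9 (278 GB) in tape 5; 522 GB remain.
Put A10 (331 GB) in tape 5; 191 GB remain.
Put A11 (299 GB) in tape 6; 501 GB remain.
Put A12 (303 GB) in tape 6; 198 GB remain.
Put A13 (346 GB) in tape 7; 454 GB remain.
Put A14 (292 GB) in tape 7; 162 GB remain.
Put A15 (325 GB) in tape 8; 475 GB remain.
Put A16 (341 GB) in tape 8; 134 GB remain.

8 tapes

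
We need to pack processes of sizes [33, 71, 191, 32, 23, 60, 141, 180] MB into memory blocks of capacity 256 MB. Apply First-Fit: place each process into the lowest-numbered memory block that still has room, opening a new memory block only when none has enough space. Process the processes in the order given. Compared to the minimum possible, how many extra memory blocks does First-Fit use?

First-Fit: [33,71,32,23,60] [191] [141] [180] → 4 memory blocks.
Total size 731 MB; any packing needs at least ⌈731/256⌉ = 3 memory blocks.
An optimal packing achieves that bound: [191,60] [180,71] [141,33,32,23] → 3 memory blocks.
Excess: 4 − 3 = 1.

1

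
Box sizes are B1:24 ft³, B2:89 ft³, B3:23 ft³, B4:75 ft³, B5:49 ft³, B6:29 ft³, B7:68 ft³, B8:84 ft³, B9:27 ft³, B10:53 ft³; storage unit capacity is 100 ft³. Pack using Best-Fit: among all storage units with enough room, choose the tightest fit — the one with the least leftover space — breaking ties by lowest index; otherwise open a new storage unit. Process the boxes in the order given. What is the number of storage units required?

6

B1 (24 ft³) → storage unit 1 (remaining 76 ft³)
B2 (89 ft³) → storage unit 2 (remaining 11 ft³)
B3 (23 ft³) → storage unit 1 (remaining 53 ft³)
B4 (75 ft³) → storage unit 3 (remaining 25 ft³)
B5 (49 ft³) → storage unit 1 (remaining 4 ft³)
B6 (29 ft³) → storage unit 4 (remaining 71 ft³)
B7 (68 ft³) → storage unit 4 (remaining 3 ft³)
B8 (84 ft³) → storage unit 5 (remaining 16 ft³)
B9 (27 ft³) → storage unit 6 (remaining 73 ft³)
B10 (53 ft³) → storage unit 6 (remaining 20 ft³)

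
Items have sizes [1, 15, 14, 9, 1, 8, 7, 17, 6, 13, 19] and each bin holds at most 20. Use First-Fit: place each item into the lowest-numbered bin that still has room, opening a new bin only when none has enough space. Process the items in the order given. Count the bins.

1 → bin 1 (remaining 19)
15 → bin 1 (remaining 4)
14 → bin 2 (remaining 6)
9 → bin 3 (remaining 11)
1 → bin 1 (remaining 3)
8 → bin 3 (remaining 3)
7 → bin 4 (remaining 13)
17 → bin 5 (remaining 3)
6 → bin 2 (remaining 0)
13 → bin 4 (remaining 0)
19 → bin 6 (remaining 1)

6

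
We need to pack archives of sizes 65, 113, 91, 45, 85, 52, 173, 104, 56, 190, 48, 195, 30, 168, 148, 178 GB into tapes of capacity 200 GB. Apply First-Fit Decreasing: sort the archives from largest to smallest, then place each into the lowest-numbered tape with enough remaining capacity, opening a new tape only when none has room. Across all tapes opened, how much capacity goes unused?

Sorted descending: 195, 190, 178, 173, 168, 148, 113, 104, 91, 85, 65, 56, 52, 48, 45, 30.
tape 1: place 195 GB, 5 GB left
tape 2: place 190 GB, 10 GB left
tape 3: place 178 GB, 22 GB left
tape 4: place 173 GB, 27 GB left
tape 5: place 168 GB, 32 GB left
tape 6: place 148 GB, 52 GB left
tape 7: place 113 GB, 87 GB left
tape 8: place 104 GB, 96 GB left
tape 8: place 91 GB, 5 GB left
tape 7: place 85 GB, 2 GB left
tape 9: place 65 GB, 135 GB left
tape 9: place 56 GB, 79 GB left
tape 6: place 52 GB, 0 GB left
tape 9: place 48 GB, 31 GB left
tape 10: place 45 GB, 155 GB left
tape 5: place 30 GB, 2 GB left
10 tapes × 200 GB = 2000 GB; used 1741 GB; unused 259 GB.

259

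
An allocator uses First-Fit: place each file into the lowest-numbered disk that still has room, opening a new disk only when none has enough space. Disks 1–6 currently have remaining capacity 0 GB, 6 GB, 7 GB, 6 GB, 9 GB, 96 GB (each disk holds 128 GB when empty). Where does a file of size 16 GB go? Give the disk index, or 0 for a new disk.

Disks with room: disk 6 (96 GB).
The first with room is disk 6.

6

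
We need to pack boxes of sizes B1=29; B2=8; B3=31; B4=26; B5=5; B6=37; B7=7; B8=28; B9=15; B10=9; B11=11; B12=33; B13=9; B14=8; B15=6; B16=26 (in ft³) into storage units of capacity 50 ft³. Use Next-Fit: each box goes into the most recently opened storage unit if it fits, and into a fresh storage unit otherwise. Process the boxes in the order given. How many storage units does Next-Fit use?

8

B1 (29 ft³) → storage unit 1 (remaining 21 ft³)
B2 (8 ft³) → storage unit 1 (remaining 13 ft³)
B3 (31 ft³) → storage unit 2 (remaining 19 ft³)
B4 (26 ft³) → storage unit 3 (remaining 24 ft³)
B5 (5 ft³) → storage unit 3 (remaining 19 ft³)
B6 (37 ft³) → storage unit 4 (remaining 13 ft³)
B7 (7 ft³) → storage unit 4 (remaining 6 ft³)
B8 (28 ft³) → storage unit 5 (remaining 22 ft³)
B9 (15 ft³) → storage unit 5 (remaining 7 ft³)
B10 (9 ft³) → storage unit 6 (remaining 41 ft³)
B11 (11 ft³) → storage unit 6 (remaining 30 ft³)
B12 (33 ft³) → storage unit 7 (remaining 17 ft³)
B13 (9 ft³) → storage unit 7 (remaining 8 ft³)
B14 (8 ft³) → storage unit 7 (remaining 0 ft³)
B15 (6 ft³) → storage unit 8 (remaining 44 ft³)
B16 (26 ft³) → storage unit 8 (remaining 18 ft³)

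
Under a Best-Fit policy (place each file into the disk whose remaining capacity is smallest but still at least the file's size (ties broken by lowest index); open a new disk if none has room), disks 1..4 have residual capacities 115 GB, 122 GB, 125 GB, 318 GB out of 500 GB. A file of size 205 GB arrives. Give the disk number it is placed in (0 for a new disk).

Disks with room: disk 4 (318 GB).
Tightest fit is disk 4 with 318 GB free.

4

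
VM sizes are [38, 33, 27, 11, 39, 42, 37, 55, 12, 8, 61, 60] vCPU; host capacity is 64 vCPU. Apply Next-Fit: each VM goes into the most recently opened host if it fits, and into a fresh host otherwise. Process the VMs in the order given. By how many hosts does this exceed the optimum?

Next-Fit: [38] [33,27] [11,39] [42] [37] [55] [12,8] [61] [60] → 9 hosts.
8 VMs exceed 32 vCPU (half the capacity), and no two of those can share a host, so at least 8 hosts are needed.
An optimal packing achieves that bound: [61] [60] [55,8] [42,12] [39,11] [38] [37,27] [33] → 8 hosts.
Excess: 9 − 8 = 1.

1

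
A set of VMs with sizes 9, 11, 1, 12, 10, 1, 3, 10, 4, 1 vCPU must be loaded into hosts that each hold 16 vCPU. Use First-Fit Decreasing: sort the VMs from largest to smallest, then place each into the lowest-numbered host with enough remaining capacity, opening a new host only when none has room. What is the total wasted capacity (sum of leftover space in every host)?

Sorted descending: 12, 11, 10, 10, 9, 4, 3, 1, 1, 1.
12 vCPU → host 1 (remaining 4 vCPU)
11 vCPU → host 2 (remaining 5 vCPU)
10 vCPU → host 3 (remaining 6 vCPU)
10 vCPU → host 4 (remaining 6 vCPU)
9 vCPU → host 5 (remaining 7 vCPU)
4 vCPU → host 1 (remaining 0 vCPU)
3 vCPU → host 2 (remaining 2 vCPU)
1 vCPU → host 2 (remaining 1 vCPU)
1 vCPU → host 2 (remaining 0 vCPU)
1 vCPU → host 3 (remaining 5 vCPU)
5 hosts × 16 vCPU = 80 vCPU; used 62 vCPU; unused 18 vCPU.

18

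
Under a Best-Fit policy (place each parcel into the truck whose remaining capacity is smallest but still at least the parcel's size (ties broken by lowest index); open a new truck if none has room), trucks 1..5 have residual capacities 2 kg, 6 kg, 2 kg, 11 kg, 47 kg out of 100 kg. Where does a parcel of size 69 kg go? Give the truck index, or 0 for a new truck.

0

No truck has ≥ 69 kg free, so a new truck is opened.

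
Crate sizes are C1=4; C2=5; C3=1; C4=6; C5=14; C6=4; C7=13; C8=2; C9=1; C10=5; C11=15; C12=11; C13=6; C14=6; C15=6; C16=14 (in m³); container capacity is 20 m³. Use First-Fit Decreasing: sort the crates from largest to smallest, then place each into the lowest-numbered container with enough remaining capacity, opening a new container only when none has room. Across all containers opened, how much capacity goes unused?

7

Sorted descending: 15, 14, 14, 13, 11, 6, 6, 6, 6, 5, 5, 4, 4, 2, 1, 1.
Put 15 m³ in container 1; 5 m³ remain.
Put 14 m³ in container 2; 6 m³ remain.
Put 14 m³ in container 3; 6 m³ remain.
Put 13 m³ in container 4; 7 m³ remain.
Put 11 m³ in container 5; 9 m³ remain.
Put 6 m³ in container 2; 0 m³ remain.
Put 6 m³ in container 3; 0 m³ remain.
Put 6 m³ in container 4; 1 m³ remain.
Put 6 m³ in container 5; 3 m³ remain.
Put 5 m³ in container 1; 0 m³ remain.
Put 5 m³ in container 6; 15 m³ remain.
Put 4 m³ in container 6; 11 m³ remain.
Put 4 m³ in container 6; 7 m³ remain.
Put 2 m³ in container 5; 1 m³ remain.
Put 1 m³ in container 4; 0 m³ remain.
Put 1 m³ in container 5; 0 m³ remain.
6 containers × 20 m³ = 120 m³; used 113 m³; unused 7 m³.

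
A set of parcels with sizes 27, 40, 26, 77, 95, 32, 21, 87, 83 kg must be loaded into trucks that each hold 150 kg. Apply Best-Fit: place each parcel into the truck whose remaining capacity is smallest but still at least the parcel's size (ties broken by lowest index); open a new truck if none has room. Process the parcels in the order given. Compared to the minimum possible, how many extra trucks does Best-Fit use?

1

Best-Fit: [27,40,26] [77] [95,32,21] [87] [83] → 5 trucks.
Total size 488 kg; any packing needs at least ⌈488/150⌉ = 4 trucks.
An optimal packing achieves that bound: [95,40] [87,32,27] [83,26,21] [77] → 4 trucks.
Excess: 5 − 4 = 1.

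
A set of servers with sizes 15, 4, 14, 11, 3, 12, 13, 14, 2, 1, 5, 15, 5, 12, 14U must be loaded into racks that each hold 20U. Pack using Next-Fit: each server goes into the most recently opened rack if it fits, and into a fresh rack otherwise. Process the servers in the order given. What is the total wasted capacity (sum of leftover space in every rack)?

Put 15U in rack 1; 5U remain.
Put 4U in rack 1; 1U remain.
Put 14U in rack 2; 6U remain.
Put 11U in rack 3; 9U remain.
Put 3U in rack 3; 6U remain.
Put 12U in rack 4; 8U remain.
Put 13U in rack 5; 7U remain.
Put 14U in rack 6; 6U remain.
Put 2U in rack 6; 4U remain.
Put 1U in rack 6; 3U remain.
Put 5U in rack 7; 15U remain.
Put 15U in rack 7; 0U remain.
Put 5U in rack 8; 15U remain.
Put 12U in rack 8; 3U remain.
Put 14U in rack 9; 6U remain.
9 racks × 20U = 180U; used 140U; unused 40U.

40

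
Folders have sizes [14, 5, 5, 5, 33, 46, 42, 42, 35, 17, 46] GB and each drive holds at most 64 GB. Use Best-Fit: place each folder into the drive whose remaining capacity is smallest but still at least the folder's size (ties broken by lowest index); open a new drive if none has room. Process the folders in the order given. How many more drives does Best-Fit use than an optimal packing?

0

Best-Fit: [14,5,5,5,33] [46,17] [42] [42] [35] [46] → 6 drives.
6 folders exceed 32 GB (half the capacity), and no two of those can share a drive, so at least 6 drives are needed.
So 6 is already optimal.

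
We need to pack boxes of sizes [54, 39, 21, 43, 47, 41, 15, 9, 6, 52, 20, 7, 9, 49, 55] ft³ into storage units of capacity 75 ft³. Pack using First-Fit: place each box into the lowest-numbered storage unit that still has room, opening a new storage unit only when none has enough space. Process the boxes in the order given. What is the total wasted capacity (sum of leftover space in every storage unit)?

133

Put 54 ft³ in storage unit 1; 21 ft³ remain.
Put 39 ft³ in storage unit 2; 36 ft³ remain.
Put 21 ft³ in storage unit 1; 0 ft³ remain.
Put 43 ft³ in storage unit 3; 32 ft³ remain.
Put 47 ft³ in storage unit 4; 28 ft³ remain.
Put 41 ft³ in storage unit 5; 34 ft³ remain.
Put 15 ft³ in storage unit 2; 21 ft³ remain.
Put 9 ft³ in storage unit 2; 12 ft³ remain.
Put 6 ft³ in storage unit 2; 6 ft³ remain.
Put 52 ft³ in storage unit 6; 23 ft³ remain.
Put 20 ft³ in storage unit 3; 12 ft³ remain.
Put 7 ft³ in storage unit 3; 5 ft³ remain.
Put 9 ft³ in storage unit 4; 19 ft³ remain.
Put 49 ft³ in storage unit 7; 26 ft³ remain.
Put 55 ft³ in storage unit 8; 20 ft³ remain.
8 storage units × 75 ft³ = 600 ft³; used 467 ft³; unused 133 ft³.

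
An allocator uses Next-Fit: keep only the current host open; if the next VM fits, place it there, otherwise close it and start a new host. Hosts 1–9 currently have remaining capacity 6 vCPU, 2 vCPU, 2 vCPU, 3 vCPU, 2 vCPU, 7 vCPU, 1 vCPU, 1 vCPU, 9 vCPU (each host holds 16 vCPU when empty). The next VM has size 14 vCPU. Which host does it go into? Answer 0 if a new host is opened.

0

Next-Fit only looks at host 9, which has 9 vCPU free.
14 vCPU does not fit, so a new host is opened.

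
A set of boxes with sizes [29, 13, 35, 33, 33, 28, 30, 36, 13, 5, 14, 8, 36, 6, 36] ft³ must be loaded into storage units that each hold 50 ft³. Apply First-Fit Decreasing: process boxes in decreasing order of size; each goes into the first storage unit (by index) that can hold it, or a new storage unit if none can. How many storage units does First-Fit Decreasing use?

9

Sorted descending: 36, 36, 36, 35, 33, 33, 30, 29, 28, 14, 13, 13, 8, 6, 5.
Put 36 ft³ in storage unit 1; 14 ft³ remain.
Put 36 ft³ in storage unit 2; 14 ft³ remain.
Put 36 ft³ in storage unit 3; 14 ft³ remain.
Put 35 ft³ in storage unit 4; 15 ft³ remain.
Put 33 ft³ in storage unit 5; 17 ft³ remain.
Put 33 ft³ in storage unit 6; 17 ft³ remain.
Put 30 ft³ in storage unit 7; 20 ft³ remain.
Put 29 ft³ in storage unit 8; 21 ft³ remain.
Put 28 ft³ in storage unit 9; 22 ft³ remain.
Put 14 ft³ in storage unit 1; 0 ft³ remain.
Put 13 ft³ in storage unit 2; 1 ft³ remain.
Put 13 ft³ in storage unit 3; 1 ft³ remain.
Put 8 ft³ in storage unit 4; 7 ft³ remain.
Put 6 ft³ in storage unit 4; 1 ft³ remain.
Put 5 ft³ in storage unit 5; 12 ft³ remain.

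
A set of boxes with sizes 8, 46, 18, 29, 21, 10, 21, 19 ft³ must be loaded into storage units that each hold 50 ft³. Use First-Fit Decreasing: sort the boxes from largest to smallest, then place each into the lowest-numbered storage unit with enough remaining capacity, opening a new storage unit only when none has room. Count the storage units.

4 storage units

Sorted descending: 46, 29, 21, 21, 19, 18, 10, 8.
46 ft³ → storage unit 1 (remaining 4 ft³)
29 ft³ → storage unit 2 (remaining 21 ft³)
21 ft³ → storage unit 2 (remaining 0 ft³)
21 ft³ → storage unit 3 (remaining 29 ft³)
19 ft³ → storage unit 3 (remaining 10 ft³)
18 ft³ → storage unit 4 (remaining 32 ft³)
10 ft³ → storage unit 3 (remaining 0 ft³)
8 ft³ → storage unit 4 (remaining 24 ft³)
Final storage units: [46] [29,21] [21,19,10] [18,8].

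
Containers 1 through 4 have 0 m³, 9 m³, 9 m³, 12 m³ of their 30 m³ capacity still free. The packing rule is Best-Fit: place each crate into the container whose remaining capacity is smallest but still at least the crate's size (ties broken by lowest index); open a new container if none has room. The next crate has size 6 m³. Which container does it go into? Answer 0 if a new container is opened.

Containers with room: container 2 (9 m³), container 3 (9 m³), container 4 (12 m³).
Tightest fit is container 2 with 9 m³ free.

2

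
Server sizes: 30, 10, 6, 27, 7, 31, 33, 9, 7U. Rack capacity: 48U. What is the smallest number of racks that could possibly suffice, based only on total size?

4

Total size = 30 + 10 + 6 + 27 + 7 + 31 + 33 + 9 + 7 = 160U.
⌈160 / 48⌉ = 4.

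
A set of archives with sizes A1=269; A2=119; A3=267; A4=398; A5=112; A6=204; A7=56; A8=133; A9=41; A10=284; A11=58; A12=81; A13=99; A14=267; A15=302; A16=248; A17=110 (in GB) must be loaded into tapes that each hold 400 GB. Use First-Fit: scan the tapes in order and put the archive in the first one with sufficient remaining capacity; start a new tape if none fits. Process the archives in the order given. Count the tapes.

Put A1 (269 GB) in tape 1; 131 GB remain.
Put A2 (119 GB) in tape 1; 12 GB remain.
Put A3 (267 GB) in tape 2; 133 GB remain.
Put A4 (398 GB) in tape 3; 2 GB remain.
Put A5 (112 GB) in tape 2; 21 GB remain.
Put A6 (204 GB) in tape 4; 196 GB remain.
Put A7 (56 GB) in tape 4; 140 GB remain.
Put A8 (133 GB) in tape 4; 7 GB remain.
Put A9 (41 GB) in tape 5; 359 GB remain.
Put A10 (284 GB) in tape 5; 75 GB remain.
Put A11 (58 GB) in tape 5; 17 GB remain.
Put A12 (81 GB) in tape 6; 319 GB remain.
Put A13 (99 GB) in tape 6; 220 GB remain.
Put A14 (267 GB) in tape 7; 133 GB remain.
Put A15 (302 GB) in tape 8; 98 GB remain.
Put A16 (248 GB) in tape 9; 152 GB remain.
Put A17 (110 GB) in tape 6; 110 GB remain.

9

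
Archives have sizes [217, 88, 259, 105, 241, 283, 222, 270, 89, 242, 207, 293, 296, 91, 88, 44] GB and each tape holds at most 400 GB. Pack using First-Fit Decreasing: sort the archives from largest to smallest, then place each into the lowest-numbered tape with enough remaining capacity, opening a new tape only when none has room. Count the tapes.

Sorted descending: 296, 293, 283, 270, 259, 242, 241, 222, 217, 207, 105, 91, 89, 88, 88, 44.
Put 296 GB in tape 1; 104 GB remain.
Put 293 GB in tape 2; 107 GB remain.
Put 283 GB in tape 3; 117 GB remain.
Put 270 GB in tape 4; 130 GB remain.
Put 259 GB in tape 5; 141 GB remain.
Put 242 GB in tape 6; 158 GB remain.
Put 241 GB in tape 7; 159 GB remain.
Put 222 GB in tape 8; 178 GB remain.
Put 217 GB in tape 9; 183 GB remain.
Put 207 GB in tape 10; 193 GB remain.
Put 105 GB in tape 2; 2 GB remain.
Put 91 GB in tape 1; 13 GB remain.
Put 89 GB in tape 3; 28 GB remain.
Put 88 GB in tape 4; 42 GB remain.
Put 88 GB in tape 5; 53 GB remain.
Put 44 GB in tape 5; 9 GB remain.
Final tapes: [296,91] [293,105] [283,89] [270,88] [259,88,44] [242] [241] [222] [217] [207].

10 tapes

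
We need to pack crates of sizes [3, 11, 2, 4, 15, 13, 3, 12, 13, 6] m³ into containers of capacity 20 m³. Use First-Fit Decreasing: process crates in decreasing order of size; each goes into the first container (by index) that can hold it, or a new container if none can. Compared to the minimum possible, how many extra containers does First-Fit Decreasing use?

First-Fit Decreasing: [15,4] [13,6] [13,3,3] [12,2] [11] → 5 containers.
Total size 82 m³; any packing needs at least ⌈82/20⌉ = 5 containers.
So 5 is already optimal.

0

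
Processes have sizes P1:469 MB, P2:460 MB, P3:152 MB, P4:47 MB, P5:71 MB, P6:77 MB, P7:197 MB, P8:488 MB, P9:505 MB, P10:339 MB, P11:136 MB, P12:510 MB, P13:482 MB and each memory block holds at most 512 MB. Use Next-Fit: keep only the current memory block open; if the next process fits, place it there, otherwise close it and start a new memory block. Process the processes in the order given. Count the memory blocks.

memory block 1: place P1 (469 MB), 43 MB left
memory block 2: place P2 (460 MB), 52 MB left
memory block 3: place P3 (152 MB), 360 MB left
memory block 3: place P4 (47 MB), 313 MB left
memory block 3: place P5 (71 MB), 242 MB left
memory block 3: place P6 (77 MB), 165 MB left
memory block 4: place P7 (197 MB), 315 MB left
memory block 5: place P8 (488 MB), 24 MB left
memory block 6: place P9 (505 MB), 7 MB left
memory block 7: place P10 (339 MB), 173 MB left
memory block 7: place P11 (136 MB), 37 MB left
memory block 8: place P12 (510 MB), 2 MB left
memory block 9: place P13 (482 MB), 30 MB left

9 memory blocks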